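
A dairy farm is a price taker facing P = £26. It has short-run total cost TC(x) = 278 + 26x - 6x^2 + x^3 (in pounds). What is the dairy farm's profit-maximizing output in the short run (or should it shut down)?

Variable cost is VC = 26x - 6x^2 + x^3, so AVC = VC/x = 26 - 6x + x^2 and MC = dTC/dx = 26 - 12x + 3x^2.
AVC hits its minimum where MC = AVC, at x = 3, giving min AVC = 26 - 6·3 + 3^2 = £17.
Because £26 ≥ £17, revenue can cover variable cost; the firm operates.
Set P = MC: 26 = 26 - 12x + 3x^2 → -12x + 3x^2 = 0. The roots are x = 0 and x = 4; the profit-maximizing output is on the rising part of MC, so x* = 4.
Check: AVC at x = 4 is £18 ≤ P, so revenue covers variable cost.
Profit = P·x − TC = 26·4 − 350 = -£246, a loss, but smaller than the £278 fixed cost the firm would lose by shutting down.

Produce at x = 4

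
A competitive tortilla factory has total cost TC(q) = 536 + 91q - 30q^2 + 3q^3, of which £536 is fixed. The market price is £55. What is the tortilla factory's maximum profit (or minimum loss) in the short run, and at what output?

AVC = 91 - 30q + 3q^2; min AVC = £16 at q = 5. Since P = £55 ≥ min AVC, the firm produces.
With MC = 91 - 60q + 9q^2, P = MC on the upward-sloping part at q* = 6.
TR = 55·6 = 330. TC = 536 + 114 = 650. Profit = 330 − 650 = -£320.
Shutting down would mean losing the fixed cost of £536, so operating at a loss of £320 is better by £216.

Profit = -£320 at q = 6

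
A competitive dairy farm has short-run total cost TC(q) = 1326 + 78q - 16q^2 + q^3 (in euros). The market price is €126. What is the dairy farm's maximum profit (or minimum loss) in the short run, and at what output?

AVC = 78 - 16q + q^2; min AVC = €14 at q = 8. Since P = €126 ≥ min AVC, the firm produces.
With MC = 78 - 32q + 3q^2, P = MC on the upward-sloping part at q* = 12.
TR = 126·12 = 1512. TC = 1326 + 360 = 1686. Profit = 1512 − 1686 = -€174.
Shutting down would mean losing the fixed cost of €1326, so operating at a loss of €174 is better by €1152.

Profit = -€174 at q = 12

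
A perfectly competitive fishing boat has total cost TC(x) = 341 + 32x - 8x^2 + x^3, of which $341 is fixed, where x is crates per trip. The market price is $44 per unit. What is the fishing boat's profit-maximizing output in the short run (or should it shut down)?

Variable cost is VC = 32x - 8x^2 + x^3, so AVC = VC/x = 32 - 8x + x^2 and MC = dTC/dx = 32 - 16x + 3x^2.
AVC hits its minimum where MC = AVC, at x = 4, giving min AVC = 32 - 8·4 + 4^2 = $16.
Because $44 ≥ $16, revenue can cover variable cost; the firm operates.
Solving P = MC: -12 - 16x + 3x^2 = 0 ⇒ x = -2/3 or 6. On the upward-sloping branch, x* = 6.
Check: AVC at x = 6 is $20 ≤ P, so revenue covers variable cost.
Profit = P·x − TC = 44·6 − 461 = -$197, a loss, but smaller than the $341 fixed cost the firm would lose by shutting down.

Produce at x = 6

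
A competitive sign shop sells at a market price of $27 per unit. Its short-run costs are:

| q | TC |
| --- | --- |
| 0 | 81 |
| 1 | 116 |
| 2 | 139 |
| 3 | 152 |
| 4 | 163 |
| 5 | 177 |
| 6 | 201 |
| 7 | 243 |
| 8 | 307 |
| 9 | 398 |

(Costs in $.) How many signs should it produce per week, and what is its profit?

Profit at each row (π = 27q − TC): q=0: -81; q=1: -89; q=2: -85; q=3: -71; q=4: -55; q=5: -42; q=6: -39; q=7: -54; q=8: -91; q=9: -155.
Profit is maximized at q = 6. AVC there is 120/6 = $20 ≤ P, so producing beats shutting down (which would give -$81).

q = 6; profit = -$39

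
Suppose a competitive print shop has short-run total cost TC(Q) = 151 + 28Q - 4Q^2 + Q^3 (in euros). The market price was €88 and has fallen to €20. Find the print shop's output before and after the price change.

AVC = 28 - 4Q + Q^2, minimized at Q = 2 where min AVC = €24. MC = 28 - 8Q + 3Q^2.
With P = €88 above the shutdown price, P = MC gives Q = 6.
At P = €20 < min AVC = €24, price no longer covers variable cost at any output, so the firm shuts down: Q = 0.

Output falls from 6 to 0 (the firm shuts down)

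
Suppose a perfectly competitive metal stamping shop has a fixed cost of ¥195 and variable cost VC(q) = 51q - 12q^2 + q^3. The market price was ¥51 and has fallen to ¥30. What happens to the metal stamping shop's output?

AVC = 51 - 12q + q^2, minimized at q = 6 where min AVC = ¥15. MC = 51 - 24q + 3q^2.
With P = ¥51 above the shutdown price, P = MC gives q = 8.
At P = ¥30 ≥ min AVC, set P = MC: q = 7. The firm stays open but cuts output.

Output falls from 8 to 7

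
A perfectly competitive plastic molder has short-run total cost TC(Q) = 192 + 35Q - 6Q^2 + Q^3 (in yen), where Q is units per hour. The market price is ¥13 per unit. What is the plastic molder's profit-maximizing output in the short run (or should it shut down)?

From TC, MC = TC'(Q) = 35 - 12Q + 3Q^2 and AVC = VC/Q = 35 - 6Q + Q^2.
The AVC parabola has its vertex at Q = 6/2 = 3, where AVC = 35 - 6·3 + 3^2 = ¥26.
With P < min AVC (¥13 < ¥26), every unit sold adds to the loss.
The firm minimizes its loss by shutting down and losing only its fixed cost of ¥192.

Shut down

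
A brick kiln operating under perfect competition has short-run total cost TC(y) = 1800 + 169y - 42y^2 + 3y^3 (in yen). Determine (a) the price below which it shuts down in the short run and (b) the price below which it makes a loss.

Shutdown price = min AVC. AVC = 169 - 42y + 3y^2, with vertex at y = 7 and minimum ¥22.
ATC = 1800/y + 169 - 42y + 3y^2. Setting dATC/dy = −1800/y^2 − 42 + 6y = 0 gives y = 10 (since 6·10^3 − 42·10^2 = 1800).
min ATC = 1800/10 + 169 − 42·10 + 3·10^2 = ¥229. That is the break-even price.
Between these two prices the firm operates at a loss; above ¥229 it earns a profit.

Shutdown price = ¥22; break-even price = ¥229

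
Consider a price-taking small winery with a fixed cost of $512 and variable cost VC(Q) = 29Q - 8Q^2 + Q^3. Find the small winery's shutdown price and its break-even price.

AVC = 29 - 8Q + Q^2; minimized at Q = 4, giving min AVC = $13. That is the shutdown price.
ATC = 512/Q + 29 - 8Q + Q^2. Setting dATC/dQ = −512/Q^2 − 8 + 2Q = 0 gives Q = 8 (since 2·8^3 − 8·8^2 = 512).
min ATC = 512/8 + 29 − 8·8 + 8^2 = $93. That is the break-even price.
Between these two prices the firm operates at a loss; above $93 it earns a profit.

Shutdown price = $13; break-even price = $93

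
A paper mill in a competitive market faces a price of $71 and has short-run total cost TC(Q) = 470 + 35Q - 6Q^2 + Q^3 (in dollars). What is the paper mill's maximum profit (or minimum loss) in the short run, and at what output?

AVC = 35 - 6Q + Q^2 has its minimum $26 at Q = 3; price $71 clears that bar, so the firm operates.
MC = 35 - 12Q + 3Q^2. Setting P = MC and taking the root on the rising branch gives Q* = 6.
TR = 71·6 = 426. TC = 470 + 210 = 680. Profit = 426 − 680 = -$254.
That loss of $254 beats the $470 the firm would lose by shutting down; producing recovers $216 of fixed cost.

Profit = -$254 at Q = 6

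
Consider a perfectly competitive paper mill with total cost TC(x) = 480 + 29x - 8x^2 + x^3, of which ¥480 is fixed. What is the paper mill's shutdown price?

¥13 per unit

The firm shuts down when price falls below the minimum of average variable cost. AVC = VC/x = 29 - 8x + x^2.
At the minimum of AVC, MC = AVC. MC = 29 - 16x + 3x^2; setting MC = AVC gives 2x^2 - 8x = 0, so x = 4. min AVC = 13.
So the shutdown price is ¥13.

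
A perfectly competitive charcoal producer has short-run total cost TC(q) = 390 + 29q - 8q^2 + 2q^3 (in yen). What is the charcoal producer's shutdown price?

¥21 per unit

Short-run supply begins at min AVC. From VC = 29q - 8q^2 + 2q^3, AVC = 29 - 8q + 2q^2.
At the minimum of AVC, MC = AVC. MC = 29 - 16q + 6q^2; setting MC = AVC gives 4q^2 - 8q = 0, so q = 2. min AVC = 21.
The firm shuts down for any P below ¥21.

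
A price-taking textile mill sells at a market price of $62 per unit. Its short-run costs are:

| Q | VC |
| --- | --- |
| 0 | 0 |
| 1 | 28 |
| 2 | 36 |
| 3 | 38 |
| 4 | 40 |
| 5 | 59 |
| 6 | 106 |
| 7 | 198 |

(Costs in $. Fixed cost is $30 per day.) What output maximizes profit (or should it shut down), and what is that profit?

Q = 6; profit = $236

Profit at each row (π = 62Q − TC): Q=0: -30; Q=1: 4; Q=2: 58; Q=3: 118; Q=4: 178; Q=5: 221; Q=6: 236; Q=7: 206.
Profit is maximized at Q = 6. AVC there is 106/6 = $17.67 ≤ P, so producing beats shutting down (which would give -$30).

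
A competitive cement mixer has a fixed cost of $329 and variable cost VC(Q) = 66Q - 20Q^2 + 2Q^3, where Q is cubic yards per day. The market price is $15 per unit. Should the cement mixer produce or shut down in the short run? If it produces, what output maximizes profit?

Strip out fixed cost: VC = 66Q - 20Q^2 + 2Q^3. Then AVC = 66 - 20Q + 2Q^2 and MC = 66 - 40Q + 6Q^2.
AVC is minimized where dAVC/dQ = -20 + 4Q = 0, at Q = 5; min AVC = 66 - 20·5 + 2·5^2 = $16.
Since P = $15 < min AVC = $16, price fails to cover variable cost at any output.
The firm minimizes its loss by shutting down and losing only its fixed cost of $329.

Shut down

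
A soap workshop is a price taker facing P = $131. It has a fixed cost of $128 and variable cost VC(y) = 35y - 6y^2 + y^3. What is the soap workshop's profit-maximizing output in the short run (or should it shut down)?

Produce at y = 8

Variable cost is VC = 35y - 6y^2 + y^3, so AVC = VC/y = 35 - 6y + y^2 and MC = dTC/dy = 35 - 12y + 3y^2.
AVC hits its minimum where MC = AVC, at y = 3, giving min AVC = 35 - 6·3 + 3^2 = $26.
Since P = $131 ≥ min AVC = $26, price covers variable cost and the firm should produce.
Set P = MC: 131 = 35 - 12y + 3y^2 → -96 - 12y + 3y^2 = 0. The roots are y = -4 and y = 8; the profit-maximizing output is on the rising part of MC, so y* = 8.
Check: AVC at y = 8 is $51 ≤ P, so revenue covers variable cost.
Profit = P·y − TC = 131·8 − 536 = $512.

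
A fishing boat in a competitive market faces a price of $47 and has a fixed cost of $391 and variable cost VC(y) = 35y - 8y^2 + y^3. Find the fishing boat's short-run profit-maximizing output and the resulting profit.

AVC = 35 - 8y + y^2 has its minimum $19 at y = 4; price $47 clears that bar, so the firm operates.
MC = 35 - 16y + 3y^2. Setting P = MC and taking the root on the rising branch gives y* = 6.
TR = 47·6 = 282. TC = 391 + 138 = 529. Profit = 282 − 529 = -$247.
Shutting down would mean losing the fixed cost of $391, so operating at a loss of $247 is better by $144.

Profit = -$247 at y = 6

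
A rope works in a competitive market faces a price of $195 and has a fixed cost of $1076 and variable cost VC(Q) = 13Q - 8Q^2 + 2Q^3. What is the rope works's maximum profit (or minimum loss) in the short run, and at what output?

Profit = -$96 at Q = 7

AVC = 13 - 8Q + 2Q^2 has its minimum $5 at Q = 2; price $195 clears that bar, so the firm operates.
MC = 13 - 16Q + 6Q^2. Setting P = MC and taking the root on the rising branch gives Q* = 7.
TR = 195·7 = 1365. TC = 1076 + 385 = 1461. Profit = 1365 − 1461 = -$96.
By producing, the firm covers all variable cost plus $980 of fixed cost; shutting down would lose the full $1076.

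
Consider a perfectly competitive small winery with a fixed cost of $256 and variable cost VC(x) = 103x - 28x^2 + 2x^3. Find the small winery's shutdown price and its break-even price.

Shutdown price = $5; break-even price = $39

Shutdown price = min AVC. AVC = 103 - 28x + 2x^2, with vertex at x = 7 and minimum $5.
ATC = 256/x + 103 - 28x + 2x^2. Setting dATC/dx = −256/x^2 − 28 + 4x = 0 gives x = 8 (since 4·8^3 − 28·8^2 = 256).
min ATC = 256/8 + 103 − 28·8 + 2·8^2 = $39. That is the break-even price.
Between these two prices the firm operates at a loss; above $39 it earns a profit.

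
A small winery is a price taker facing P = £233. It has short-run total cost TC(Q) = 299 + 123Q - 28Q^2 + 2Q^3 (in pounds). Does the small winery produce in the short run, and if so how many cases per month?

Strip out fixed cost: VC = 123Q - 28Q^2 + 2Q^3. Then AVC = 123 - 28Q + 2Q^2 and MC = 123 - 56Q + 6Q^2.
AVC hits its minimum where MC = AVC, at Q = 7, giving min AVC = 123 - 28·7 + 2·7^2 = £25.
Since P = £233 ≥ min AVC = £25, price covers variable cost and the firm should produce.
Solving P = MC: -110 - 56Q + 6Q^2 = 0 ⇒ Q = -5/3 or 11. On the upward-sloping branch, Q* = 11.
Check: AVC at Q = 11 is £57 ≤ P, so revenue covers variable cost.
Profit = P·Q − TC = 233·11 − 926 = £1637.

Produce at Q = 11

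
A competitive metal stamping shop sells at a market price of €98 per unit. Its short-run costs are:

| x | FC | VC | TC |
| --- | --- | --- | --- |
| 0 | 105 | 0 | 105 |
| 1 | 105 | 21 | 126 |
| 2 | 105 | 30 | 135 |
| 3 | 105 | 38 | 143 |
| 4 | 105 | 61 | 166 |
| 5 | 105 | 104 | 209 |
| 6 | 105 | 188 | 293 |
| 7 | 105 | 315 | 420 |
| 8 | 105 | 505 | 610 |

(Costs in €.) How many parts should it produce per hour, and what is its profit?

x = 6; profit = €295

Tabulate TR − TC: x=0: -105; x=1: -28; x=2: 61; x=3: 151; x=4: 226; x=5: 281; x=6: 295; x=7: 266; x=8: 174.
Profit is maximized at x = 6. AVC there is 188/6 = €31.33 ≤ P, so producing beats shutting down (which would give -€105).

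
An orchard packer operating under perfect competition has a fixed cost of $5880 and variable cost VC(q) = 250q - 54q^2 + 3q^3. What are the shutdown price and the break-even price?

Shutdown price = $7; break-even price = $502

AVC = 250 - 54q + 3q^2; minimized at q = 9, giving min AVC = $7. That is the shutdown price.
ATC = 5880/q + 250 - 54q + 3q^2. Setting dATC/dq = −5880/q^2 − 54 + 6q = 0 gives q = 14 (since 6·14^3 − 54·14^2 = 5880).
min ATC = 5880/14 + 250 − 54·14 + 3·14^2 = $502. That is the break-even price.
For $7 ≤ P < $502 the firm produces at a loss; below $7 it shuts down.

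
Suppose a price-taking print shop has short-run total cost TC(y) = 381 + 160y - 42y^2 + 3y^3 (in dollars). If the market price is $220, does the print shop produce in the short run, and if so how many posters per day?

Produce at y = 10

Variable cost is VC = 160y - 42y^2 + 3y^3, so AVC = VC/y = 160 - 42y + 3y^2 and MC = dTC/dy = 160 - 84y + 9y^2.
AVC is minimized where dAVC/dy = -42 + 6y = 0, at y = 7; min AVC = 160 - 42·7 + 3·7^2 = $13.
Since P = $220 ≥ min AVC = $13, price covers variable cost and the firm should produce.
Solving P = MC: -60 - 84y + 9y^2 = 0 ⇒ y = -2/3 or 10. On the upward-sloping branch, y* = 10.
Check: AVC at y = 10 is $40 ≤ P, so revenue covers variable cost.
Profit = P·y − TC = 220·10 − 781 = $1419.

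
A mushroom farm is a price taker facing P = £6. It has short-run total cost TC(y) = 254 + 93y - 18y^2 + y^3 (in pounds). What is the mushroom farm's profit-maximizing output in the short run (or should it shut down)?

Variable cost is VC = 93y - 18y^2 + y^3, so AVC = VC/y = 93 - 18y + y^2 and MC = dTC/dy = 93 - 36y + 3y^2.
The AVC parabola has its vertex at y = 18/2 = 9, where AVC = 93 - 18·9 + 9^2 = £12.
P = £6 lies below min AVC = £12; no output level covers variable cost.
The firm minimizes its loss by shutting down and losing only its fixed cost of £254.

Shut down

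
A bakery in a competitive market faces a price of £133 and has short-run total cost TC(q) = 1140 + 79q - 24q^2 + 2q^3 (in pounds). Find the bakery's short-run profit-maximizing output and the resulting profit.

AVC = 79 - 24q + 2q^2; min AVC = £7 at q = 6. Since P = £133 ≥ min AVC, the firm produces.
MC = 79 - 48q + 6q^2. Setting P = MC and taking the root on the rising branch gives q* = 9.
TR = 133·9 = 1197. TC = 1140 + 225 = 1365. Profit = 1197 − 1365 = -£168.
Shutting down would mean losing the fixed cost of £1140, so operating at a loss of £168 is better by £972.

Profit = -£168 at q = 9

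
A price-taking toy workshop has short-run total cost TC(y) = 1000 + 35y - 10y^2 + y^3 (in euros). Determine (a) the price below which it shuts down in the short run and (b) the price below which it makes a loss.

Shutdown price = €10; break-even price = €135

AVC = 35 - 10y + y^2; minimized at y = 5, giving min AVC = €10. That is the shutdown price.
ATC = 1000/y + 35 - 10y + y^2. Setting dATC/dy = −1000/y^2 − 10 + 2y = 0 gives y = 10 (since 2·10^3 − 10·10^2 = 1000).
min ATC = 1000/10 + 35 − 10·10 + 10^2 = €135. That is the break-even price.
Between these two prices the firm operates at a loss; above €135 it earns a profit.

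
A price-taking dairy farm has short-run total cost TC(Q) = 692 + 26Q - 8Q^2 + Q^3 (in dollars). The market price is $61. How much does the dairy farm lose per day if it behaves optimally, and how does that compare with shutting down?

AVC = 26 - 8Q + Q^2; min AVC = $10 at Q = 4. Since P = $61 ≥ min AVC, the firm produces.
With MC = 26 - 16Q + 3Q^2, P = MC on the upward-sloping part at Q* = 7.
TR = 61·7 = 427. TC = 692 + 133 = 825. Profit = 427 − 825 = -$398.
That loss of $398 beats the $692 the firm would lose by shutting down; producing recovers $294 of fixed cost.

Profit = -$398 at Q = 7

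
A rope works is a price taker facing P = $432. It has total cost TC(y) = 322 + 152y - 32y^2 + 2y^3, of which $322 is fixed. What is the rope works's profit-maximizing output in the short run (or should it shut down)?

Variable cost is VC = 152y - 32y^2 + 2y^3, so AVC = VC/y = 152 - 32y + 2y^2 and MC = dTC/dy = 152 - 64y + 6y^2.
AVC hits its minimum where MC = AVC, at y = 8, giving min AVC = 152 - 32·8 + 2·8^2 = $24.
Because $432 ≥ $24, revenue can cover variable cost; the firm operates.
Set P = MC: 432 = 152 - 64y + 6y^2 → -280 - 64y + 6y^2 = 0. The roots are y = -10/3 and y = 14; the profit-maximizing output is on the rising part of MC, so y* = 14.
Check: AVC at y = 14 is $96 ≤ P, so revenue covers variable cost.
Profit = P·y − TC = 432·14 − 1666 = $4382.

Produce at y = 14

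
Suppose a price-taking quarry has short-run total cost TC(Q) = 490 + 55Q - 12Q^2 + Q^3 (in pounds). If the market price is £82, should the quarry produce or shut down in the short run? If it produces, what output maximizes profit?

Produce at Q = 9

Variable cost is VC = 55Q - 12Q^2 + Q^3, so AVC = VC/Q = 55 - 12Q + Q^2 and MC = dTC/dQ = 55 - 24Q + 3Q^2.
AVC is minimized where dAVC/dQ = -12 + 2Q = 0, at Q = 6; min AVC = 55 - 12·6 + 6^2 = £19.
Since P = £82 ≥ min AVC = £19, price covers variable cost and the firm should produce.
Solving P = MC: -27 - 24Q + 3Q^2 = 0 ⇒ Q = -1 or 9. On the upward-sloping branch, Q* = 9.
Check: AVC at Q = 9 is £28 ≤ P, so revenue covers variable cost.
Profit = P·Q − TC = 82·9 − 742 = -£4, a loss, but smaller than the £490 fixed cost the firm would lose by shutting down.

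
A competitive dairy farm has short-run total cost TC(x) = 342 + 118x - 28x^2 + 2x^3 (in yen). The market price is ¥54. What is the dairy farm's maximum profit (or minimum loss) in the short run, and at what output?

Profit = -¥86 at x = 8

AVC = 118 - 28x + 2x^2; min AVC = ¥20 at x = 7. Since P = ¥54 ≥ min AVC, the firm produces.
MC = 118 - 56x + 6x^2. Setting P = MC and taking the root on the rising branch gives x* = 8.
TR = 54·8 = 432. TC = 342 + 176 = 518. Profit = 432 − 518 = -¥86.
By producing, the firm covers all variable cost plus ¥256 of fixed cost; shutting down would lose the full ¥342.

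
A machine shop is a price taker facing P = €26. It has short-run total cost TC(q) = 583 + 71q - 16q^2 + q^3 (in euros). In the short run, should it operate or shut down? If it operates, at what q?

Variable cost is VC = 71q - 16q^2 + q^3, so AVC = VC/q = 71 - 16q + q^2 and MC = dTC/dq = 71 - 32q + 3q^2.
The AVC parabola has its vertex at q = 16/2 = 8, where AVC = 71 - 16·8 + 8^2 = €7.
Because €26 ≥ €7, revenue can cover variable cost; the firm operates.
Set P = MC: 26 = 71 - 32q + 3q^2 → 45 - 32q + 3q^2 = 0. The roots are q = 5/3 and q = 9; the profit-maximizing output is on the rising part of MC, so q* = 9.
Check: AVC at q = 9 is €8 ≤ P, so revenue covers variable cost.
Profit = P·q − TC = 26·9 − 655 = -€421, a loss, but smaller than the €583 fixed cost the firm would lose by shutting down.

Produce at q = 9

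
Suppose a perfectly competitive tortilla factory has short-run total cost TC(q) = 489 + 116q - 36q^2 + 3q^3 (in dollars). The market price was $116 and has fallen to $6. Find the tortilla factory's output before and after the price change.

MC = 116 - 72q + 9q^2; the shutdown threshold is min AVC = $8 (at q = 6).
With P = $116 above the shutdown price, P = MC gives q = 8.
At P = $6 < min AVC = $8, price no longer covers variable cost at any output, so the firm shuts down: q = 0.

Output falls from 8 to 0 (the firm shuts down)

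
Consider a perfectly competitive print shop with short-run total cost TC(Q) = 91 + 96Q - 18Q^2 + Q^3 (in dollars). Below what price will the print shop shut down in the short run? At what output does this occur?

The firm shuts down when price falls below the minimum of average variable cost. AVC = VC/Q = 96 - 18Q + Q^2.
dAVC/dQ = -18 + 2Q = 0 gives Q = 9. min AVC = 96 - 18·9 + 9^2 = 15.
For P < $15 the firm produces nothing.

$15 per unit, at Q = 9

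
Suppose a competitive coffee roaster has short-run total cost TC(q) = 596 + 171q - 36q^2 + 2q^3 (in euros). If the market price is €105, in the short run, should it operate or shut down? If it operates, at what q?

From TC, MC = TC'(q) = 171 - 72q + 6q^2 and AVC = VC/q = 171 - 36q + 2q^2.
AVC hits its minimum where MC = AVC, at q = 9, giving min AVC = 171 - 36·9 + 2·9^2 = €9.
P = €105 exceeds min AVC = €9, so the firm stays open.
Set P = MC: 105 = 171 - 72q + 6q^2 → 66 - 72q + 6q^2 = 0. The roots are q = 1 and q = 11; the profit-maximizing output is on the rising part of MC, so q* = 11.
Check: AVC at q = 11 is €17 ≤ P, so revenue covers variable cost.
Profit = P·q − TC = 105·11 − 783 = €372.

Produce at q = 11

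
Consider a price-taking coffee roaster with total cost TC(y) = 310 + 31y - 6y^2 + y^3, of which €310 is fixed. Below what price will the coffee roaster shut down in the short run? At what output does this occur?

€22 per unit, at y = 3

The shutdown price is the minimum of AVC. VC = 31y - 6y^2 + y^3, so AVC = 31 - 6y + y^2.
dAVC/dy = -6 + 2y = 0 gives y = 3. min AVC = 31 - 6·3 + 3^2 = 22.
For P < €22 the firm produces nothing.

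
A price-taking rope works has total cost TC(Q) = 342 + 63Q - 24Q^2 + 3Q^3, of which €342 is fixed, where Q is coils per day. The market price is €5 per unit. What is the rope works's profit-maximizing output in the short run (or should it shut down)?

Strip out fixed cost: VC = 63Q - 24Q^2 + 3Q^3. Then AVC = 63 - 24Q + 3Q^2 and MC = 63 - 48Q + 9Q^2.
The AVC parabola has its vertex at Q = 24/6 = 4, where AVC = 63 - 24·4 + 3·4^2 = €15.
With P < min AVC (€5 < €15), every unit sold adds to the loss.
Shutting down limits the loss to fixed cost, €342.

Shut down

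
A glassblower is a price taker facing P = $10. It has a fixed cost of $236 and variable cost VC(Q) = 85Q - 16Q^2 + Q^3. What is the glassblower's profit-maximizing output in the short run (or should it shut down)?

Strip out fixed cost: VC = 85Q - 16Q^2 + Q^3. Then AVC = 85 - 16Q + Q^2 and MC = 85 - 32Q + 3Q^2.
The AVC parabola has its vertex at Q = 16/2 = 8, where AVC = 85 - 16·8 + 8^2 = $21.
P = $10 lies below min AVC = $21; no output level covers variable cost.
Shutting down limits the loss to fixed cost, $236.

Shut down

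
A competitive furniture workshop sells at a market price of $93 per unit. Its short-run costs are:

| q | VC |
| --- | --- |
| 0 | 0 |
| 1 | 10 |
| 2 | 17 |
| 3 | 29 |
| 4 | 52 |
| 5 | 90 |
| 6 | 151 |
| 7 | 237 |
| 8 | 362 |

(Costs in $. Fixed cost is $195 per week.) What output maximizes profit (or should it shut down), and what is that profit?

q = 7; profit = $219

Profit at each row (π = 93q − TC): q=0: -195; q=1: -112; q=2: -26; q=3: 55; q=4: 125; q=5: 180; q=6: 212; q=7: 219; q=8: 187.
Profit is maximized at q = 7. AVC there is 237/7 = $33.86 ≤ P, so producing beats shutting down (which would give -$195).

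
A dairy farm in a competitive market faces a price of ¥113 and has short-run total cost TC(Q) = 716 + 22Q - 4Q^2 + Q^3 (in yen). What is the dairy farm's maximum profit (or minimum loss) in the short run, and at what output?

AVC = 22 - 4Q + Q^2 has its minimum ¥18 at Q = 2; price ¥113 clears that bar, so the firm operates.
MC = 22 - 8Q + 3Q^2. Setting P = MC and taking the root on the rising branch gives Q* = 7.
TR = 113·7 = 791. TC = 716 + 301 = 1017. Profit = 791 − 1017 = -¥226.
That loss of ¥226 beats the ¥716 the firm would lose by shutting down; producing recovers ¥490 of fixed cost.

Profit = -¥226 at Q = 7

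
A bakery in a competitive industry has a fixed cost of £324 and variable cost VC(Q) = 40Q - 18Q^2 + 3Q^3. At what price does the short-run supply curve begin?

Short-run supply begins at min AVC. From VC = 40Q - 18Q^2 + 3Q^3, AVC = 40 - 18Q + 3Q^2.
dAVC/dQ = -18 + 6Q = 0 gives Q = 3. min AVC = 40 - 18·3 + 3·3^2 = 13.
For P < £13 the firm produces nothing.

£13 per unit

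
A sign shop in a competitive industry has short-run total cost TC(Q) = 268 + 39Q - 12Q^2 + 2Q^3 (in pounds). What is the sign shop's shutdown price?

£21 per unit

Short-run supply begins at min AVC. From VC = 39Q - 12Q^2 + 2Q^3, AVC = 39 - 12Q + 2Q^2.
dAVC/dQ = -12 + 4Q = 0 gives Q = 3. min AVC = 39 - 12·3 + 2·3^2 = 21.
The firm shuts down for any P below £21.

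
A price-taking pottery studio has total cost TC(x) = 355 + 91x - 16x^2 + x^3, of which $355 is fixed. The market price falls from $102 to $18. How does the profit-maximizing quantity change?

Output falls from 11 to 0 (the firm shuts down)

AVC = 91 - 16x + x^2, minimized at x = 8 where min AVC = $27. MC = 91 - 32x + 3x^2.
At P = $102 ≥ min AVC, set P = MC on the rising branch: x = 11.
At P = $18 < min AVC = $27, price no longer covers variable cost at any output, so the firm shuts down: x = 0.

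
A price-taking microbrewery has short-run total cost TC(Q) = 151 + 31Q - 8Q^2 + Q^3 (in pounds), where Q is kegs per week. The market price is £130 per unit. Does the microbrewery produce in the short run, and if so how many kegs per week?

Produce at Q = 9

Variable cost is VC = 31Q - 8Q^2 + Q^3, so AVC = VC/Q = 31 - 8Q + Q^2 and MC = dTC/dQ = 31 - 16Q + 3Q^2.
AVC hits its minimum where MC = AVC, at Q = 4, giving min AVC = 31 - 8·4 + 4^2 = £15.
Since P = £130 ≥ min AVC = £15, price covers variable cost and the firm should produce.
Set P = MC: 130 = 31 - 16Q + 3Q^2 → -99 - 16Q + 3Q^2 = 0. The roots are Q = -11/3 and Q = 9; the profit-maximizing output is on the rising part of MC, so Q* = 9.
Check: AVC at Q = 9 is £40 ≤ P, so revenue covers variable cost.
Profit = P·Q − TC = 130·9 − 511 = £659.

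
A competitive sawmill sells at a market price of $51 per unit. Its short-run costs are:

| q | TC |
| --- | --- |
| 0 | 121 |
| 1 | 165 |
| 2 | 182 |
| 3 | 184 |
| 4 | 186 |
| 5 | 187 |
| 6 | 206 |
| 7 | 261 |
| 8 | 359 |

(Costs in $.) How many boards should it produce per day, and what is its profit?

Tabulate TR − TC: q=0: -121; q=1: -114; q=2: -80; q=3: -31; q=4: 18; q=5: 68; q=6: 100; q=7: 96; q=8: 49.
Profit is maximized at q = 6. AVC there is 85/6 = $14.17 ≤ P, so producing beats shutting down (which would give -$121).

q = 6; profit = $100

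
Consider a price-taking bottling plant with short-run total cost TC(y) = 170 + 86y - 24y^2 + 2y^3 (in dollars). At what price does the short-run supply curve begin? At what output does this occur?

The firm shuts down when price falls below the minimum of average variable cost. AVC = VC/y = 86 - 24y + 2y^2.
dAVC/dy = -24 + 4y = 0 gives y = 6. min AVC = 86 - 24·6 + 2·6^2 = 14.
The firm shuts down for any P below $14.

$14 per unit, at y = 6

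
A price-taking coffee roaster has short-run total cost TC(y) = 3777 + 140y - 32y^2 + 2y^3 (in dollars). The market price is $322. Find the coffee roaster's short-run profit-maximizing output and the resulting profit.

AVC = 140 - 32y + 2y^2; min AVC = $12 at y = 8. Since P = $322 ≥ min AVC, the firm produces.
MC = 140 - 64y + 6y^2. Setting P = MC and taking the root on the rising branch gives y* = 13.
TR = 322·13 = 4186. TC = 3777 + 806 = 4583. Profit = 4186 − 4583 = -$397.
Shutting down would mean losing the fixed cost of $3777, so operating at a loss of $397 is better by $3380.

Profit = -$397 at y = 13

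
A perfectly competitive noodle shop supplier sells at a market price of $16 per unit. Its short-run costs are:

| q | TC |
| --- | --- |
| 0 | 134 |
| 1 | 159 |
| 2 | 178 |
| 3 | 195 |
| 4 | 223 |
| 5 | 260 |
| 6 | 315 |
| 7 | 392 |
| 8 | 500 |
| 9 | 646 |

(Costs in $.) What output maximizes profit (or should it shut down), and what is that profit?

q = 0 (shut down); profit = -$134

Compute π = P·q − TC at each output: q=0: -134; q=1: -143; q=2: -146; q=3: -147; q=4: -159; q=5: -180; q=6: -219; q=7: -280; q=8: -372; q=9: -502.
Profit is highest at q = 0. Equivalently, the lowest AVC in the table is 61/3 ≈ $20.33 at q = 3, and P = $16 falls below it — price never covers variable cost, so the firm shuts down and loses only its fixed cost.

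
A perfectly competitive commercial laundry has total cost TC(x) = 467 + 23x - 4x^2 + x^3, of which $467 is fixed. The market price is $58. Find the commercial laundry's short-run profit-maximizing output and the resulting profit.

Profit = -$317 at x = 5

AVC = 23 - 4x + x^2; min AVC = $19 at x = 2. Since P = $58 ≥ min AVC, the firm produces.
With MC = 23 - 8x + 3x^2, P = MC on the upward-sloping part at x* = 5.
TR = 58·5 = 290. TC = 467 + 140 = 607. Profit = 290 − 607 = -$317.
By producing, the firm covers all variable cost plus $150 of fixed cost; shutting down would lose the full $467.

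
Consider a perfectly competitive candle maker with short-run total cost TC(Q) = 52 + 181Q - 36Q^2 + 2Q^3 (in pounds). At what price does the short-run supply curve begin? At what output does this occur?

£19 per unit, at Q = 9

The shutdown price is the minimum of AVC. VC = 181Q - 36Q^2 + 2Q^3, so AVC = 181 - 36Q + 2Q^2.
dAVC/dQ = -36 + 4Q = 0 gives Q = 9. min AVC = 181 - 36·9 + 2·9^2 = 19.
For P < £19 the firm produces nothing.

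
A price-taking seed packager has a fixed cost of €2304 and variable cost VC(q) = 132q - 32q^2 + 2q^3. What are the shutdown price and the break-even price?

Shutdown price = €4; break-even price = €228

AVC = 132 - 32q + 2q^2; minimized at q = 8, giving min AVC = €4. That is the shutdown price.
ATC = 2304/q + 132 - 32q + 2q^2. Setting dATC/dq = −2304/q^2 − 32 + 4q = 0 gives q = 12 (since 4·12^3 − 32·12^2 = 2304).
min ATC = 2304/12 + 132 − 32·12 + 2·12^2 = €228. That is the break-even price.
For €4 ≤ P < €228 the firm produces at a loss; below €4 it shuts down.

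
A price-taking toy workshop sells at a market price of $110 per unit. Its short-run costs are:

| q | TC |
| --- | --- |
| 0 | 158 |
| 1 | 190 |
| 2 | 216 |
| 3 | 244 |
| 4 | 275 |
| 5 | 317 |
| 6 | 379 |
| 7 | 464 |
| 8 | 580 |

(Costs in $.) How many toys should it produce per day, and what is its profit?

Compute π = P·q − TC at each output: q=0: -158; q=1: -80; q=2: 4; q=3: 86; q=4: 165; q=5: 233; q=6: 281; q=7: 306; q=8: 300.
Profit is maximized at q = 7. AVC there is 306/7 = $43.71 ≤ P, so producing beats shutting down (which would give -$158).

q = 7; profit = $306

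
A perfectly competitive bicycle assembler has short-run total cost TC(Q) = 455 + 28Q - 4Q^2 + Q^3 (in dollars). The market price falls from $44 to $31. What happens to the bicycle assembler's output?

MC = 28 - 8Q + 3Q^2; the shutdown threshold is min AVC = $24 (at Q = 2).
At P = $44 ≥ min AVC, set P = MC on the rising branch: Q = 4.
At P = $31 ≥ min AVC, set P = MC: Q = 3. The firm stays open but cuts output.

Output falls from 4 to 3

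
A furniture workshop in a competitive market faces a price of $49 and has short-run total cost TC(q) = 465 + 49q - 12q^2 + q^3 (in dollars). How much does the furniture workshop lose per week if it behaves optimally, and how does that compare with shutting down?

AVC = 49 - 12q + q^2; min AVC = $13 at q = 6. Since P = $49 ≥ min AVC, the firm produces.
With MC = 49 - 24q + 3q^2, P = MC on the upward-sloping part at q* = 8.
TR = 49·8 = 392. TC = 465 + 136 = 601. Profit = 392 − 601 = -$209.
Shutting down would mean losing the fixed cost of $465, so operating at a loss of $209 is better by $256.

Profit = -$209 at q = 8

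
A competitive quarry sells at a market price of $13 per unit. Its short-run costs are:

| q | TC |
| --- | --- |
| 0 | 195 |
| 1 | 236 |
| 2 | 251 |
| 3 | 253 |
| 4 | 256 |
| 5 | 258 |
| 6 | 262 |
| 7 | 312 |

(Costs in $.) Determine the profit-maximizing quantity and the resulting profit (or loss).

Tabulate TR − TC: q=0: -195; q=1: -223; q=2: -225; q=3: -214; q=4: -204; q=5: -193; q=6: -184; q=7: -221.
Profit is maximized at q = 6. AVC there is 67/6 = $11.17 ≤ P, so producing beats shutting down (which would give -$195).

q = 6; profit = -$184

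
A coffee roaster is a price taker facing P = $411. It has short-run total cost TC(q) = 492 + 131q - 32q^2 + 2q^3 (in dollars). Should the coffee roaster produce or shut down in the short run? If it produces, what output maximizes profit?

From TC, MC = TC'(q) = 131 - 64q + 6q^2 and AVC = VC/q = 131 - 32q + 2q^2.
AVC hits its minimum where MC = AVC, at q = 8, giving min AVC = 131 - 32·8 + 2·8^2 = $3.
Because $411 ≥ $3, revenue can cover variable cost; the firm operates.
Solving P = MC: -280 - 64q + 6q^2 = 0 ⇒ q = -10/3 or 14. On the upward-sloping branch, q* = 14.
Check: AVC at q = 14 is $75 ≤ P, so revenue covers variable cost.
Profit = P·q − TC = 411·14 − 1542 = $4212.

Produce at q = 14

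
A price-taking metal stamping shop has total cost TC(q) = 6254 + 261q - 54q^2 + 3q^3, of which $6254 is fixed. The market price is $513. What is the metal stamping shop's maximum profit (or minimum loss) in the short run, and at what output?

Profit = -$374 at q = 14

AVC = 261 - 54q + 3q^2; min AVC = $18 at q = 9. Since P = $513 ≥ min AVC, the firm produces.
MC = 261 - 108q + 9q^2. Setting P = MC and taking the root on the rising branch gives q* = 14.
TR = 513·14 = 7182. TC = 6254 + 1302 = 7556. Profit = 7182 − 7556 = -$374.
That loss of $374 beats the $6254 the firm would lose by shutting down; producing recovers $5880 of fixed cost.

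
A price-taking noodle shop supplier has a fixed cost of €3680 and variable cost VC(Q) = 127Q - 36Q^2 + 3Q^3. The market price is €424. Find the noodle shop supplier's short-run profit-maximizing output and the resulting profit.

Profit = -€50 at Q = 11

AVC = 127 - 36Q + 3Q^2; min AVC = €19 at Q = 6. Since P = €424 ≥ min AVC, the firm produces.
With MC = 127 - 72Q + 9Q^2, P = MC on the upward-sloping part at Q* = 11.
TR = 424·11 = 4664. TC = 3680 + 1034 = 4714. Profit = 4664 − 4714 = -€50.
By producing, the firm covers all variable cost plus €3630 of fixed cost; shutting down would lose the full €3680.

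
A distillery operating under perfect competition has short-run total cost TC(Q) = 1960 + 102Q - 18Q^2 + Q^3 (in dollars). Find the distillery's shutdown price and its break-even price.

Shutdown price = min AVC. AVC = 102 - 18Q + Q^2, with vertex at Q = 9 and minimum $21.
ATC = 1960/Q + 102 - 18Q + Q^2. Setting dATC/dQ = −1960/Q^2 − 18 + 2Q = 0 gives Q = 14 (since 2·14^3 − 18·14^2 = 1960).
min ATC = 1960/14 + 102 − 18·14 + 14^2 = $186. That is the break-even price.
Between these two prices the firm operates at a loss; above $186 it earns a profit.

Shutdown price = $21; break-even price = $186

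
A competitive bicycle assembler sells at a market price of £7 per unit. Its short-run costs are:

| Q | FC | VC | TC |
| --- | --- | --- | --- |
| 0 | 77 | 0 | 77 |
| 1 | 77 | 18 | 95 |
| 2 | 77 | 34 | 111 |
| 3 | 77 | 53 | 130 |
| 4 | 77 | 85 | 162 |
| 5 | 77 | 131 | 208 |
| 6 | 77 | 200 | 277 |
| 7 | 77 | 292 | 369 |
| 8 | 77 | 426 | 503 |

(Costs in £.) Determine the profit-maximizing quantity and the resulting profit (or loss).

Q = 0 (shut down); profit = -£77

Compute π = P·Q − TC at each output: Q=0: -77; Q=1: -88; Q=2: -97; Q=3: -109; Q=4: -134; Q=5: -173; Q=6: -235; Q=7: -320; Q=8: -447.
Profit is highest at Q = 0. Equivalently, the lowest AVC in the table is 34/2 ≈ £17 at Q = 2, and P = £7 falls below it — price never covers variable cost, so the firm shuts down and loses only its fixed cost.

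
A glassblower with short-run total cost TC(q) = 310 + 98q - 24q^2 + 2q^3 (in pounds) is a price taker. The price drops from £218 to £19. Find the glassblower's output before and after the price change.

MC = 98 - 48q + 6q^2; the shutdown threshold is min AVC = £26 (at q = 6).
With P = £218 above the shutdown price, P = MC gives q = 10.
At P = £19 < min AVC = £26, price no longer covers variable cost at any output, so the firm shuts down: q = 0.

Output falls from 10 to 0 (the firm shuts down)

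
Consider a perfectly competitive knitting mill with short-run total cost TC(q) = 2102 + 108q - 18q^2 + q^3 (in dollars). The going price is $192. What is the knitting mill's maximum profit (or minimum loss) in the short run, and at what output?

Profit = -$142 at q = 14

AVC = 108 - 18q + q^2; min AVC = $27 at q = 9. Since P = $192 ≥ min AVC, the firm produces.
MC = 108 - 36q + 3q^2. Setting P = MC and taking the root on the rising branch gives q* = 14.
TR = 192·14 = 2688. TC = 2102 + 728 = 2830. Profit = 2688 − 2830 = -$142.
That loss of $142 beats the $2102 the firm would lose by shutting down; producing recovers $1960 of fixed cost.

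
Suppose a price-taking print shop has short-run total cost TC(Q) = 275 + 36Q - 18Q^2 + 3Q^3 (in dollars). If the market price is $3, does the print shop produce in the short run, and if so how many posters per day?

Shut down

Variable cost is VC = 36Q - 18Q^2 + 3Q^3, so AVC = VC/Q = 36 - 18Q + 3Q^2 and MC = dTC/dQ = 36 - 36Q + 9Q^2.
AVC is minimized where dAVC/dQ = -18 + 6Q = 0, at Q = 3; min AVC = 36 - 18·3 + 3·3^2 = $9.
Since P = $3 < min AVC = $9, price fails to cover variable cost at any output.
Best response: produce nothing and absorb the $275 fixed cost.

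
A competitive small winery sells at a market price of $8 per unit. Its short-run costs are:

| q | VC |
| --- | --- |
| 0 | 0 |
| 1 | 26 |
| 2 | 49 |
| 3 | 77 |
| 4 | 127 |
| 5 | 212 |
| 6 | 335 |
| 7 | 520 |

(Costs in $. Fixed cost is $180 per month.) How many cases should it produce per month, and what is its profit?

q = 0 (shut down); profit = -$180

Profit at each row (π = 8q − TC): q=0: -180; q=1: -198; q=2: -213; q=3: -233; q=4: -275; q=5: -352; q=6: -467; q=7: -644.
Profit is highest at q = 0. Equivalently, the lowest AVC in the table is 49/2 ≈ $24.50 at q = 2, and P = $8 falls below it — price never covers variable cost, so the firm shuts down and loses only its fixed cost.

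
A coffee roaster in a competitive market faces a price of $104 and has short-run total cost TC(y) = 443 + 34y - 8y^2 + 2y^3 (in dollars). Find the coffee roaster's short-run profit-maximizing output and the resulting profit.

AVC = 34 - 8y + 2y^2; min AVC = $26 at y = 2. Since P = $104 ≥ min AVC, the firm produces.
With MC = 34 - 16y + 6y^2, P = MC on the upward-sloping part at y* = 5.
TR = 104·5 = 520. TC = 443 + 220 = 663. Profit = 520 − 663 = -$143.
By producing, the firm covers all variable cost plus $300 of fixed cost; shutting down would lose the full $443.

Profit = -$143 at y = 5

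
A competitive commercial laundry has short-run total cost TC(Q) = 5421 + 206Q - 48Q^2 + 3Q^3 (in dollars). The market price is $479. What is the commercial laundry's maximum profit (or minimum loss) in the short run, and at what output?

AVC = 206 - 48Q + 3Q^2 has its minimum $14 at Q = 8; price $479 clears that bar, so the firm operates.
With MC = 206 - 96Q + 9Q^2, P = MC on the upward-sloping part at Q* = 13.
TR = 479·13 = 6227. TC = 5421 + 1157 = 6578. Profit = 6227 − 6578 = -$351.
That loss of $351 beats the $5421 the firm would lose by shutting down; producing recovers $5070 of fixed cost.

Profit = -$351 at Q = 13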